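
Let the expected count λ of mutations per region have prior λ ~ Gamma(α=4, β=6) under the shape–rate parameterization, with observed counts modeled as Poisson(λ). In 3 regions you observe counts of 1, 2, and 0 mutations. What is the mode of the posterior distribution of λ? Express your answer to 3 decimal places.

Σxᵢ = 1+2+0 = 3, with n = 3.
Posterior ∝ λ^3e^(−6λ) · λ^3e^(−3λ) = λ^6e^(−9λ), i.e. Gamma(shape=7, rate=9).
The mode of a Gamma(a, b) with a ≥ 1 (shape–rate) is (a−1)/b = 6/9 ≈ 0.667.

λ̂_MAP = 0.667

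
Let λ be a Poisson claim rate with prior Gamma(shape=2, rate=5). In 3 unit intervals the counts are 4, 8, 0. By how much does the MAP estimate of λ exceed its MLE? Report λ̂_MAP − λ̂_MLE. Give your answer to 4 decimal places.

MAP − MLE = -2.3750

Σxᵢ = 12. Posterior is Gamma(14, 8); MAP = (14−1)/8 = 13/8 ≈ 1.62500.
MLE = x̄ = 12/3 ≈ 4.00000.
Difference = 13/8 − 12/3 = -19/8 ≈ -2.3750.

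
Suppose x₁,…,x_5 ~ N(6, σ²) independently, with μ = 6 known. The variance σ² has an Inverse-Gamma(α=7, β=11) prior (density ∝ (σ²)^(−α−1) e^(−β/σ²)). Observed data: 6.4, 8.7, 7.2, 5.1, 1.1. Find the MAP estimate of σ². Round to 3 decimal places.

Sum of squared deviations about the known mean: SS = (6.4−6)² + (8.7−6)² + (7.2−6)² + (5.1−6)² + (1.1−6)² = 33.71.
The Normal likelihood contributes (σ²)^(−n/2) exp(−SS/(2σ²)), so the posterior is Inverse-Gamma(α + n/2, β + SS/2) = Inverse-Gamma(9.5, 27.855).
The mode of Inverse-Gamma(a, b) is b/(a+1) = 27.855/10.5 ≈ 2.653.

σ̂²_MAP = 2.653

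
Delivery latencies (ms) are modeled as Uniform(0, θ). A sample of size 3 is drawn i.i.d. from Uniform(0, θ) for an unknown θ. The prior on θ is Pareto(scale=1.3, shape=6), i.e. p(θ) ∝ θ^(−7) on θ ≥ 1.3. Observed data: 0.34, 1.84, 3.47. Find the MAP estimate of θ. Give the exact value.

θ̂_MAP = 3.47

The Uniform(0, θ) likelihood is θ^(−n) for θ ≥ max(xᵢ), zero otherwise. Here max(xᵢ) = 3.47.
Posterior ∝ θ^(−7) · θ^(−3) = θ^(−10) on θ ≥ max(1.3, 3.47) = 3.47.
This density is strictly decreasing in θ, so the posterior mode lies at the lower boundary of the support.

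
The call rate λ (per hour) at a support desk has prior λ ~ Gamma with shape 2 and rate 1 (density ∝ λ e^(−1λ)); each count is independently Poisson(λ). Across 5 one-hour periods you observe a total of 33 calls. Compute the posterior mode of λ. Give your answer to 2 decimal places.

λ̂_MAP = 5.67

Σxᵢ = 33, n = 5.
Posterior ∝ λe^(−1λ) · λ^33e^(−5λ) = λ^34e^(−6λ), i.e. Gamma(shape=35, rate=6).
The mode of a Gamma(a, b) with a ≥ 1 (shape–rate) is (a−1)/b = 34/6 ≈ 5.67.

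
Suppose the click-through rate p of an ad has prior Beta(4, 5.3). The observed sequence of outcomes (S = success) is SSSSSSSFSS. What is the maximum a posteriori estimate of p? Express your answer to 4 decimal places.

p̂_MAP = 0.6936

Prior: Beta(4, 5.3).
Data: 9 successes in 10 trials (from the sequence). The binomial likelihood contributes p^9(1−p)^1, so the posterior is Beta(4+9, 5.3+1) = Beta(13, 6.3).
For Beta(a, b) with a, b > 1 the mode is (a−1)/(a+b−2) = 12/17.3 ≈ 0.6936.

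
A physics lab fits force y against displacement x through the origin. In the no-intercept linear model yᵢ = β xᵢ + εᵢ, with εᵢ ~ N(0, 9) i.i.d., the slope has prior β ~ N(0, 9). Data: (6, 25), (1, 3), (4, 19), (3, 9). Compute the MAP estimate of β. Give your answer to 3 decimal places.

β̂_MAP = 4.063

log p(β | y) = −Σ(yᵢ − βxᵢ)²/(2·9) − β²/(2·9) + const.
Setting the derivative to zero: Σxᵢ(yᵢ − βxᵢ)/9 − β/9 = 0, so β = Σxᵢyᵢ / (Σxᵢ² + σ²/τ²).
Σxᵢyᵢ = 6·25 + 1·3 + 4·19 + 3·9 = 256; Σxᵢ² = 62; σ²/τ² = 1.
β̂_MAP = 256 / (62 + 1) = 256/63 ≈ 4.063.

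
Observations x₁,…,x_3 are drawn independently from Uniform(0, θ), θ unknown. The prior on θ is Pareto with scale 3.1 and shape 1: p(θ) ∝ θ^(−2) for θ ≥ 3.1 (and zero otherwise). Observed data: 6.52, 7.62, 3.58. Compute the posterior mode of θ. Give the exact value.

θ̂_MAP = 7.62

The Uniform(0, θ) likelihood is θ^(−n) for θ ≥ max(xᵢ), zero otherwise. Here max(xᵢ) = 7.62.
Posterior ∝ θ^(−2) · θ^(−3) = θ^(−5) on θ ≥ max(3.1, 7.62) = 7.62.
This density is strictly decreasing in θ, so the posterior mode lies at the lower boundary of the support.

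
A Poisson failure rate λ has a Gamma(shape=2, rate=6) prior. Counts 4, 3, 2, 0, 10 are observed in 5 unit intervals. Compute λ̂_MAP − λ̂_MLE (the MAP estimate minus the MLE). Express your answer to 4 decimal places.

Σxᵢ = 19. Posterior is Gamma(21, 11); MAP = (21−1)/11 = 20/11 ≈ 1.81818.
MLE = x̄ = 19/5 ≈ 3.80000.
Difference = 20/11 − 19/5 = -109/55 ≈ -1.9818.

MAP − MLE = -1.9818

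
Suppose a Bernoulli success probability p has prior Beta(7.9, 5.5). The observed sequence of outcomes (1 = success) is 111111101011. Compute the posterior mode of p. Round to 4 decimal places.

p̂_MAP = 0.7222

Prior: Beta(7.9, 5.5).
Data: 10 successes in 12 trials (from the sequence). The binomial likelihood contributes p^10(1−p)^2, so the posterior is Beta(7.9+10, 5.5+2) = Beta(17.9, 7.5).
For Beta(a, b) with a, b > 1 the mode is (a−1)/(a+b−2) = 16.9/23.4 ≈ 0.7222.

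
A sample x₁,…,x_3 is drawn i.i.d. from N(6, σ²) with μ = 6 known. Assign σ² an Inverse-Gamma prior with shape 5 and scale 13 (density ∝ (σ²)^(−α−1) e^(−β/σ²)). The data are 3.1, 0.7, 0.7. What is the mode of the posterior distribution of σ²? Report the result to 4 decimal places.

Sum of squared deviations about the known mean: SS = (3.1−6)² + (0.7−6)² + (0.7−6)² = 64.59.
The Normal likelihood contributes (σ²)^(−n/2) exp(−SS/(2σ²)), so the posterior is Inverse-Gamma(α + n/2, β + SS/2) = Inverse-Gamma(6.5, 45.295).
The mode of Inverse-Gamma(a, b) is b/(a+1) = 45.295/7.5 ≈ 6.0393.

σ̂²_MAP = 6.0393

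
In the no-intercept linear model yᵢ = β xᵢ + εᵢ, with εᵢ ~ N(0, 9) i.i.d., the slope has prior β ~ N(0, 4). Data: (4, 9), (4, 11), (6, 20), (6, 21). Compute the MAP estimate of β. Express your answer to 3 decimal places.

β̂_MAP = 3.068

log p(β | y) = −Σ(yᵢ − βxᵢ)²/(2·9) − β²/(2·4) + const.
Setting the derivative to zero: Σxᵢ(yᵢ − βxᵢ)/9 − β/4 = 0, so β = Σxᵢyᵢ / (Σxᵢ² + σ²/τ²).
Σxᵢyᵢ = 4·9 + 4·11 + 6·20 + 6·21 = 326; Σxᵢ² = 104; σ²/τ² = 2.25.
β̂_MAP = 326 / (104 + 2.25) = 326/106.25 ≈ 3.068.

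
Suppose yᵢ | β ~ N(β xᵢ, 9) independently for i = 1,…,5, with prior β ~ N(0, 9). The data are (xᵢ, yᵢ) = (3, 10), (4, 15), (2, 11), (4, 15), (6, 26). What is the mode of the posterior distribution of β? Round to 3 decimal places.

β̂_MAP = 4.000

log p(β | y) = −Σ(yᵢ − βxᵢ)²/(2·9) − β²/(2·9) + const.
Setting the derivative to zero: Σxᵢ(yᵢ − βxᵢ)/9 − β/9 = 0, so β = Σxᵢyᵢ / (Σxᵢ² + σ²/τ²).
Σxᵢyᵢ = 3·10 + 4·15 + 2·11 + 4·15 + 6·26 = 328; Σxᵢ² = 81; σ²/τ² = 1.
β̂_MAP = 328 / (81 + 1) = 328/82 ≈ 4.000.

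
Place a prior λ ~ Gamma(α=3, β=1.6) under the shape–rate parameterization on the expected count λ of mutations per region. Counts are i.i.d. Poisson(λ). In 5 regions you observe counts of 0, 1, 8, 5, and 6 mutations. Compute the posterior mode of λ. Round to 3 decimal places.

Σxᵢ = 0+1+8+5+6 = 20, with n = 5.
Posterior ∝ λ^2e^(−1.6λ) · λ^20e^(−5λ) = λ^22e^(−6.6λ), i.e. Gamma(shape=23, rate=6.6).
The mode of a Gamma(a, b) with a ≥ 1 (shape–rate) is (a−1)/b = 22/6.6 ≈ 3.333.

λ̂_MAP = 3.333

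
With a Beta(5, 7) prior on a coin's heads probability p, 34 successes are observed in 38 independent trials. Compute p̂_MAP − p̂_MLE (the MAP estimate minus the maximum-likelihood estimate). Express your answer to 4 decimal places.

MAP − MLE = -0.1031

Posterior is Beta(39, 11); MAP = (39−1)/(50−2) = 38/48 ≈ 0.79167.
MLE ignores the prior: p̂_MLE = k/n = 34/38 ≈ 0.89474.
Difference = 38/48 − 34/38 = -47/456 ≈ -0.1031.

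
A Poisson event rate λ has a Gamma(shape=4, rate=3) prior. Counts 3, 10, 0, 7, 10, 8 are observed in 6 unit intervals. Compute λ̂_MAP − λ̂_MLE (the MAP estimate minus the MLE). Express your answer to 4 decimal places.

Σxᵢ = 38. Posterior is Gamma(42, 9); MAP = (42−1)/9 = 41/9 ≈ 4.55556.
MLE = x̄ = 38/6 ≈ 6.33333.
Difference = 41/9 − 38/6 = -16/9 ≈ -1.7778.

MAP − MLE = -1.7778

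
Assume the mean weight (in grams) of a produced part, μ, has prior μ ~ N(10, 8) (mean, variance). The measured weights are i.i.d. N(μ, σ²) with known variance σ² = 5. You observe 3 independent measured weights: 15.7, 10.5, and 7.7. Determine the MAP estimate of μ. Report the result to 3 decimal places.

n = 3; x̄ = (15.7 + 10.5 + 7.7)/3 = 33.9/3 = 11.3.
For a Normal prior and Normal likelihood with known variance, the posterior is Normal; its mode equals its mean, the precision-weighted average.
Prior precision 1/σ₀² = 1/8 = 0.125; data precision n/σ² = 3/5 = 0.6.
μ̂ = (0.125·10 + 0.6·11.3) / (0.125 + 0.6) = 8.03/0.725 = 1606/145 ≈ 11.076.

μ̂_MAP = 11.076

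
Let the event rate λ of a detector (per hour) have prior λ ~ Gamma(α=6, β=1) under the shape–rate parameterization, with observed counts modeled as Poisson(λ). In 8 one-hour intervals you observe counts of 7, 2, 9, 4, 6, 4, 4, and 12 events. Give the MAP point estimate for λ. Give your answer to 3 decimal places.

Σxᵢ = 7+2+9+4+6+4+4+12 = 48, with n = 8.
Posterior ∝ λ^5e^(−1λ) · λ^48e^(−8λ) = λ^53e^(−9λ), i.e. Gamma(shape=54, rate=9).
The mode of a Gamma(a, b) with a ≥ 1 (shape–rate) is (a−1)/b = 53/9 ≈ 5.889.

λ̂_MAP = 5.889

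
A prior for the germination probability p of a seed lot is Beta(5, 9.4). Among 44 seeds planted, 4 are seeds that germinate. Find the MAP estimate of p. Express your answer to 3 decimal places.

Prior: Beta(5, 9.4).
Data: 4 successes in 44 trials. The binomial likelihood contributes p^4(1−p)^40, so the posterior is Beta(5+4, 9.4+40) = Beta(9, 49.4).
For Beta(a, b) with a, b > 1 the mode is (a−1)/(a+b−2) = 8/56.4 ≈ 0.142.

p̂_MAP = 0.142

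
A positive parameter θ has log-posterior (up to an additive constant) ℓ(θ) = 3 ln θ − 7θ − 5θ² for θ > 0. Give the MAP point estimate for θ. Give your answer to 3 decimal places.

ℓ'(θ) = 3/θ − 7 − 10θ. Setting this to zero and multiplying by θ: 10θ² + 7θ − 3 = 0.
θ = (−7 + √(7² + 4·10·3)) / (2·10) = (−7 + √169) / 20 = (−7 + 13)/20 = 3/10.
ℓ''(θ) = −3/θ² − 10 < 0, confirming a maximum.

θ̂_MAP = 0.300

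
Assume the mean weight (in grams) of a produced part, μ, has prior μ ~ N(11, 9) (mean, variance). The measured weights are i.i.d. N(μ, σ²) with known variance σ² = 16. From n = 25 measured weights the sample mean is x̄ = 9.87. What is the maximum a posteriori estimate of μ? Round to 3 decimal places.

n = 25, x̄ = 9.87.
For a Normal prior and Normal likelihood with known variance, the posterior is Normal; its mode equals its mean, the precision-weighted average.
Prior precision 1/σ₀² = 1/9; data precision n/σ² = 25/16 = 1.5625.
μ̂ = ((1/9)·11 + 1.5625·9.87) / (1/9 + 1.5625) = (9587/576)/(241/144) = 9587/964 ≈ 9.945.

μ̂_MAP = 9.945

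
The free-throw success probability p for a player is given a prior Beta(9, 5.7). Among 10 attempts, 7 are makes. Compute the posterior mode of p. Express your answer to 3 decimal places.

p̂_MAP = 0.661

Prior: Beta(9, 5.7).
Data: 7 successes in 10 trials. The binomial likelihood contributes p^7(1−p)^3, so the posterior is Beta(9+7, 5.7+3) = Beta(16, 8.7).
For Beta(a, b) with a, b > 1 the mode is (a−1)/(a+b−2) = 15/22.7 ≈ 0.661.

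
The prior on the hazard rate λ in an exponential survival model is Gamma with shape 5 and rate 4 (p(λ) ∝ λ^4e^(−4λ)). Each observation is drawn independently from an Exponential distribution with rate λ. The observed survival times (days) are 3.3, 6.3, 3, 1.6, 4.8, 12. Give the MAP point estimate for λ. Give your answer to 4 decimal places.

The Exponential(rate=λ) likelihood is ∝ λ^n e^(−λΣtᵢ). Here n = 6 and Σtᵢ = 3.3 + 6.3 + 3 + 1.6 + 4.8 + 12 = 31.
Posterior ∝ λ^4e^(−4λ) · λ^6e^(−31λ) = λ^10e^(−35λ), i.e. Gamma(11, 35).
Mode = (a−1)/b = 10/35 ≈ 0.2857.

λ̂_MAP = 0.2857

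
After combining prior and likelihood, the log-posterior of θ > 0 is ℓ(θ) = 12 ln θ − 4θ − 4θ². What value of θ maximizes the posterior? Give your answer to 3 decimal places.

ℓ'(θ) = 12/θ − 4 − 8θ. Setting this to zero and multiplying by θ: 8θ² + 4θ − 12 = 0.
θ = (−4 + √(4² + 4·8·12)) / (2·8) = (−4 + √400) / 16 = (−4 + 20)/16 = 1.
ℓ''(θ) = −12/θ² − 8 < 0, confirming a maximum.

θ̂_MAP = 1.000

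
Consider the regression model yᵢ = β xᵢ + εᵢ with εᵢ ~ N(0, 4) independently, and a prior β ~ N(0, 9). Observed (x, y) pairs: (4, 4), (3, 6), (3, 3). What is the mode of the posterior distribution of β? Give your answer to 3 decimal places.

log p(β | y) = −Σ(yᵢ − βxᵢ)²/(2·4) − β²/(2·9) + const.
Setting the derivative to zero: Σxᵢ(yᵢ − βxᵢ)/4 − β/9 = 0, so β = Σxᵢyᵢ / (Σxᵢ² + σ²/τ²).
Σxᵢyᵢ = 4·4 + 3·6 + 3·3 = 43; Σxᵢ² = 34; σ²/τ² = 4/9.
β̂_MAP = 43 / (34 + 4/9) = 43/(310/9) = 387/310 ≈ 1.248.

β̂_MAP = 1.248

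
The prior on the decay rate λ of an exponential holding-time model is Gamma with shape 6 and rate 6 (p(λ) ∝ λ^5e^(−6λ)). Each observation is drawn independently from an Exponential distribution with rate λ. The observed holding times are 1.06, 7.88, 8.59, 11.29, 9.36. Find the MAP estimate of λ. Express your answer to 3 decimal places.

The Exponential(rate=λ) likelihood is ∝ λ^n e^(−λΣtᵢ). Here n = 5 and Σtᵢ = 1.06 + 7.88 + 8.59 + 11.29 + 9.36 = 38.18.
Posterior ∝ λ^5e^(−6λ) · λ^5e^(−38.18λ) = λ^10e^(−44.18λ), i.e. Gamma(11, 44.18).
Mode = (a−1)/b = 10/44.18 ≈ 0.226.

λ̂_MAP = 0.226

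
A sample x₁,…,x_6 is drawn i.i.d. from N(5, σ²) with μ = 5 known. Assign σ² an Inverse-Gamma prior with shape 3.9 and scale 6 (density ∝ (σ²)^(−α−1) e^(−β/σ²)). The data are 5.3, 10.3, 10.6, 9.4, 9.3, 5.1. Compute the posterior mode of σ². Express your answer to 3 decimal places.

Sum of squared deviations about the known mean: SS = (5.3−5)² + (10.3−5)² + (10.6−5)² + (9.4−5)² + (9.3−5)² + (5.1−5)² = 97.4.
The Normal likelihood contributes (σ²)^(−n/2) exp(−SS/(2σ²)), so the posterior is Inverse-Gamma(α + n/2, β + SS/2) = Inverse-Gamma(6.9, 54.7).
The mode of Inverse-Gamma(a, b) is b/(a+1) = 54.7/7.9 ≈ 6.924.

σ̂²_MAP = 6.924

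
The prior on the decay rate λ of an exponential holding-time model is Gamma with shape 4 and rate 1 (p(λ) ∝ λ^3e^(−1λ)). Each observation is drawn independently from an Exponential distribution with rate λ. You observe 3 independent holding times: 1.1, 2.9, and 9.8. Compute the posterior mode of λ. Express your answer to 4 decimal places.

The Exponential(rate=λ) likelihood is ∝ λ^n e^(−λΣtᵢ). Here n = 3 and Σtᵢ = 1.1 + 2.9 + 9.8 = 13.8.
Posterior ∝ λ^3e^(−1λ) · λ^3e^(−13.8λ) = λ^6e^(−14.8λ), i.e. Gamma(7, 14.8).
Mode = (a−1)/b = 6/14.8 ≈ 0.4054.

λ̂_MAP = 0.4054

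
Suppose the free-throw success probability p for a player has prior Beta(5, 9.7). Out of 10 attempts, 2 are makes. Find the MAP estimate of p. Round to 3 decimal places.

Prior: Beta(5, 9.7).
Data: 2 successes in 10 trials. The binomial likelihood contributes p^2(1−p)^8, so the posterior is Beta(5+2, 9.7+8) = Beta(7, 17.7).
For Beta(a, b) with a, b > 1 the mode is (a−1)/(a+b−2) = 6/22.7 ≈ 0.264.

p̂_MAP = 0.264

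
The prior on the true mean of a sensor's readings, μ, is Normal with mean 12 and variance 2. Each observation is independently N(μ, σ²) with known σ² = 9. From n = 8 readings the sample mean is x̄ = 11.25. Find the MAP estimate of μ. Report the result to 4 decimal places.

n = 8, x̄ = 11.25.
For a Normal prior and Normal likelihood with known variance, the posterior is Normal; its mode equals its mean, the precision-weighted average.
Prior precision 1/σ₀² = 1/2 = 0.5; data precision n/σ² = 8/9.
μ̂ = (0.5·12 + (8/9)·11.25) / (0.5 + 8/9) = 16/(25/18) = 11.5200.

μ̂_MAP = 11.5200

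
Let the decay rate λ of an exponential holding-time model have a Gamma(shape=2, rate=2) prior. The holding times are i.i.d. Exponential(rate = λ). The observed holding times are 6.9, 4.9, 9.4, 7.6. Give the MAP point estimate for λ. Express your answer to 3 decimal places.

The Exponential(rate=λ) likelihood is ∝ λ^n e^(−λΣtᵢ). Here n = 4 and Σtᵢ = 6.9 + 4.9 + 9.4 + 7.6 = 28.8.
Posterior ∝ λe^(−2λ) · λ^4e^(−28.8λ) = λ^5e^(−30.8λ), i.e. Gamma(6, 30.8).
Mode = (a−1)/b = 5/30.8 ≈ 0.162.

λ̂_MAP = 0.162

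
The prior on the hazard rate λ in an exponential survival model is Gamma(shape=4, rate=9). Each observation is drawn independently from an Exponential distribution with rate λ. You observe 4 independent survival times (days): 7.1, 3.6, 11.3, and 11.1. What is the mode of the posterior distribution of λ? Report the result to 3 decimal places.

λ̂_MAP = 0.166

The Exponential(rate=λ) likelihood is ∝ λ^n e^(−λΣtᵢ). Here n = 4 and Σtᵢ = 7.1 + 3.6 + 11.3 + 11.1 = 33.1.
Posterior ∝ λ^3e^(−9λ) · λ^4e^(−33.1λ) = λ^7e^(−42.1λ), i.e. Gamma(8, 42.1).
Mode = (a−1)/b = 7/42.1 ≈ 0.166.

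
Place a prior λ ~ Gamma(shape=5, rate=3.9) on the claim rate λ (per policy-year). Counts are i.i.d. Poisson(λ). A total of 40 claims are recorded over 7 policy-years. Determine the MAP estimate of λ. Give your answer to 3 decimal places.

λ̂_MAP = 4.037

Σxᵢ = 40, n = 7.
Posterior ∝ λ^4e^(−3.9λ) · λ^40e^(−7λ) = λ^44e^(−10.9λ), i.e. Gamma(shape=45, rate=10.9).
The mode of a Gamma(a, b) with a ≥ 1 (shape–rate) is (a−1)/b = 44/10.9 ≈ 4.037.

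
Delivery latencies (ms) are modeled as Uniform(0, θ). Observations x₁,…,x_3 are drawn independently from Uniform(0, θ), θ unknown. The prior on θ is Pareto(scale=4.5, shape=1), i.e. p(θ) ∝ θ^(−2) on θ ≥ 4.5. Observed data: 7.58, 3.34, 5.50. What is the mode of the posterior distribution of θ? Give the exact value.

θ̂_MAP = 7.58

The Uniform(0, θ) likelihood is θ^(−n) for θ ≥ max(xᵢ), zero otherwise. Here max(xᵢ) = 7.58.
Posterior ∝ θ^(−2) · θ^(−3) = θ^(−5) on θ ≥ max(4.5, 7.58) = 7.58.
This density is strictly decreasing in θ, so the posterior mode lies at the lower boundary of the support.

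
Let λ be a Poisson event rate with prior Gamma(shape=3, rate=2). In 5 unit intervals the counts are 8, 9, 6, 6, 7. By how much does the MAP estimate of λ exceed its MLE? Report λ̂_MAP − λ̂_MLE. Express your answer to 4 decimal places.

MAP − MLE = -1.7714

Σxᵢ = 36. Posterior is Gamma(39, 7); MAP = (39−1)/7 = 38/7 ≈ 5.42857.
MLE = x̄ = 36/5 ≈ 7.20000.
Difference = 38/7 − 36/5 = -62/35 ≈ -1.7714.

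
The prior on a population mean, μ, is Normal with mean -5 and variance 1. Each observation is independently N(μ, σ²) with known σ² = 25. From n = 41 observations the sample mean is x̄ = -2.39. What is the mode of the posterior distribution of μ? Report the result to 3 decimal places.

μ̂_MAP = -3.379

n = 41, x̄ = -2.39.
For a Normal prior and Normal likelihood with known variance, the posterior is Normal; its mode equals its mean, the precision-weighted average.
Prior precision 1/σ₀² = 1/1 = 1; data precision n/σ² = 41/25 = 1.64.
μ̂ = (1·(-5) + 1.64·(-2.39)) / (1 + 1.64) = (-8.9196)/2.64 = -7433/2200 ≈ -3.379.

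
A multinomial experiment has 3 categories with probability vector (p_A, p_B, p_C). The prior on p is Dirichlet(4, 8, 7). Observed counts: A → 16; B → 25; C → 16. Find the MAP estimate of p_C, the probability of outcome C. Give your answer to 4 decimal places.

MAP estimate of p_C = 0.3014

The posterior is Dirichlet(αᵢ + nᵢ) = Dirichlet(20, 33, 23).
For a Dirichlet(a₁,…,a_K) with all aᵢ > 1, the mode has j-th component (aⱼ − 1)/(Σaᵢ − K).
Here Σaᵢ = 76 and K = 3, so p_C = (23 − 1)/(76 − 3) = 22/73 ≈ 0.3014.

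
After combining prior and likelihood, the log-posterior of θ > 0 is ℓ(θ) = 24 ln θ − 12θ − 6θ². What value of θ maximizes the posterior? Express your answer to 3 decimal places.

θ̂_MAP = 1.000

ℓ'(θ) = 24/θ − 12 − 12θ. Setting this to zero and multiplying by θ: 12θ² + 12θ − 24 = 0.
θ = (−12 + √(12² + 4·12·24)) / (2·12) = (−12 + √1296) / 24 = (−12 + 36)/24 = 1.
ℓ''(θ) = −24/θ² − 12 < 0, confirming a maximum.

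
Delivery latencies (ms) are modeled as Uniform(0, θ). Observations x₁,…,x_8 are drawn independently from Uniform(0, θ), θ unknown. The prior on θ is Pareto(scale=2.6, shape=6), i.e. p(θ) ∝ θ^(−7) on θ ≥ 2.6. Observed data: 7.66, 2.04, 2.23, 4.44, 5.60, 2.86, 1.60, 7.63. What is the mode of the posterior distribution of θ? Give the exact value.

θ̂_MAP = 7.66

The Uniform(0, θ) likelihood is θ^(−n) for θ ≥ max(xᵢ), zero otherwise. Here max(xᵢ) = 7.66.
Posterior ∝ θ^(−7) · θ^(−8) = θ^(−15) on θ ≥ max(2.6, 7.66) = 7.66.
This density is strictly decreasing in θ, so the posterior mode lies at the lower boundary of the support.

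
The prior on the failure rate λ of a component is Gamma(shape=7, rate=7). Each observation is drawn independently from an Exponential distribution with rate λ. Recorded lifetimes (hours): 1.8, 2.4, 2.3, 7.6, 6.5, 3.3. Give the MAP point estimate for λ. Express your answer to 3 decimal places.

λ̂_MAP = 0.388

The Exponential(rate=λ) likelihood is ∝ λ^n e^(−λΣtᵢ). Here n = 6 and Σtᵢ = 1.8 + 2.4 + 2.3 + 7.6 + 6.5 + 3.3 = 23.9.
Posterior ∝ λ^6e^(−7λ) · λ^6e^(−23.9λ) = λ^12e^(−30.9λ), i.e. Gamma(13, 30.9).
Mode = (a−1)/b = 12/30.9 ≈ 0.388.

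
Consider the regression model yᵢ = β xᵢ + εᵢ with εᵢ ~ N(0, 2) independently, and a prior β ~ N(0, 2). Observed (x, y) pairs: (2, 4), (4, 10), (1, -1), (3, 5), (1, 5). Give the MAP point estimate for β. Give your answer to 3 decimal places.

log p(β | y) = −Σ(yᵢ − βxᵢ)²/(2·2) − β²/(2·2) + const.
Setting the derivative to zero: Σxᵢ(yᵢ − βxᵢ)/2 − β/2 = 0, so β = Σxᵢyᵢ / (Σxᵢ² + σ²/τ²).
Σxᵢyᵢ = 2·4 + 4·10 + 1·(-1) + 3·5 + 1·5 = 67; Σxᵢ² = 31; σ²/τ² = 1.
β̂_MAP = 67 / (31 + 1) = 67/32 ≈ 2.094.

β̂_MAP = 2.094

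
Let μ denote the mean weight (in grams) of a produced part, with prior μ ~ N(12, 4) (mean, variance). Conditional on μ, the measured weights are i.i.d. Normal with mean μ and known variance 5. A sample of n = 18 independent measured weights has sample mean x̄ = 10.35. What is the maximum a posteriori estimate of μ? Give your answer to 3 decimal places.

μ̂_MAP = 10.457

n = 18, x̄ = 10.35.
For a Normal prior and Normal likelihood with known variance, the posterior is Normal; its mode equals its mean, the precision-weighted average.
Prior precision 1/σ₀² = 1/4 = 0.25; data precision n/σ² = 18/5 = 3.6.
μ̂ = (0.25·12 + 3.6·10.35) / (0.25 + 3.6) = 40.26/3.85 = 366/35 ≈ 10.457.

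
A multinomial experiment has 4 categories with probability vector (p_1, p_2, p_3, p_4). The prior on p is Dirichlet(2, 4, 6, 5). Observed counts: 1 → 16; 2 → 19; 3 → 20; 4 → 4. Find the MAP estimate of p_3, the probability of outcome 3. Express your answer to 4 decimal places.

The posterior is Dirichlet(αᵢ + nᵢ) = Dirichlet(18, 23, 26, 9).
For a Dirichlet(a₁,…,a_K) with all aᵢ > 1, the mode has j-th component (aⱼ − 1)/(Σaᵢ − K).
Here Σaᵢ = 76 and K = 4, so p_3 = (26 − 1)/(76 − 4) = 25/72 ≈ 0.3472.

MAP estimate: 0.3472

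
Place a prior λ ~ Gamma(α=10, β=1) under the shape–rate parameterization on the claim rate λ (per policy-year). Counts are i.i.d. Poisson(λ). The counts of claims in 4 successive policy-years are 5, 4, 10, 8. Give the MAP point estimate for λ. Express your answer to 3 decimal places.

Σxᵢ = 5+4+10+8 = 27, with n = 4.
Posterior ∝ λ^9e^(−1λ) · λ^27e^(−4λ) = λ^36e^(−5λ), i.e. Gamma(shape=37, rate=5).
The mode of a Gamma(a, b) with a ≥ 1 (shape–rate) is (a−1)/b = 36/5 ≈ 7.200.

λ̂_MAP = 7.200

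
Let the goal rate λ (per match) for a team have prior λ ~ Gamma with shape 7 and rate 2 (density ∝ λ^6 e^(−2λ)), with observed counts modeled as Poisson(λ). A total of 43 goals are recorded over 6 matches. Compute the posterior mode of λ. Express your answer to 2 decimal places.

Σxᵢ = 43, n = 6.
Posterior ∝ λ^6e^(−2λ) · λ^43e^(−6λ) = λ^49e^(−8λ), i.e. Gamma(shape=50, rate=8).
The mode of a Gamma(a, b) with a ≥ 1 (shape–rate) is (a−1)/b = 49/8 ≈ 6.13.

λ̂_MAP = 6.13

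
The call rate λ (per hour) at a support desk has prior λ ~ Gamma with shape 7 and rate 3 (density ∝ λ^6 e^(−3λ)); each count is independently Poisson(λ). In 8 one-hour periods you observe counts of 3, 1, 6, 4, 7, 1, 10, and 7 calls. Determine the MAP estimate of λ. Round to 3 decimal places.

Σxᵢ = 3+1+6+4+7+1+10+7 = 39, with n = 8.
Posterior ∝ λ^6e^(−3λ) · λ^39e^(−8λ) = λ^45e^(−11λ), i.e. Gamma(shape=46, rate=11).
The mode of a Gamma(a, b) with a ≥ 1 (shape–rate) is (a−1)/b = 45/11 ≈ 4.091.

λ̂_MAP = 4.091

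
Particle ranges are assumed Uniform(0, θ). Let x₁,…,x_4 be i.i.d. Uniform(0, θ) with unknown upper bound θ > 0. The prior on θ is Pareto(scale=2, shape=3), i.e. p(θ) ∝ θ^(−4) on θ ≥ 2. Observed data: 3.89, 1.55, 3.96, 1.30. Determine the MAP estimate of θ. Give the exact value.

The Uniform(0, θ) likelihood is θ^(−n) for θ ≥ max(xᵢ), zero otherwise. Here max(xᵢ) = 3.96.
Posterior ∝ θ^(−4) · θ^(−4) = θ^(−8) on θ ≥ max(2, 3.96) = 3.96.
This density is strictly decreasing in θ, so the posterior mode lies at the lower boundary of the support.

θ̂_MAP = 3.96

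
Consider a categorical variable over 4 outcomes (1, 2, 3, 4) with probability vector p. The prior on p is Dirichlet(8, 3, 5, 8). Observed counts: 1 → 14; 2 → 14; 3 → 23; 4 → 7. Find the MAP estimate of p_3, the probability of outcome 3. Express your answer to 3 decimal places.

The posterior is Dirichlet(αᵢ + nᵢ) = Dirichlet(22, 17, 28, 15).
For a Dirichlet(a₁,…,a_K) with all aᵢ > 1, the mode has j-th component (aⱼ − 1)/(Σaᵢ − K).
Here Σaᵢ = 82 and K = 4, so p_3 = (28 − 1)/(82 − 4) = 27/78 ≈ 0.346.

MAP estimate: 0.346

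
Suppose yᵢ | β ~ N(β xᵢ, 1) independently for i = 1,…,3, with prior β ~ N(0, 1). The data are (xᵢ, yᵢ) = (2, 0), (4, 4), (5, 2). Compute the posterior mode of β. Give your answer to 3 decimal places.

β̂_MAP = 0.565

log p(β | y) = −Σ(yᵢ − βxᵢ)²/(2·1) − β²/(2·1) + const.
Setting the derivative to zero: Σxᵢ(yᵢ − βxᵢ)/1 − β/1 = 0, so β = Σxᵢyᵢ / (Σxᵢ² + σ²/τ²).
Σxᵢyᵢ = 2·0 + 4·4 + 5·2 = 26; Σxᵢ² = 45; σ²/τ² = 1.
β̂_MAP = 26 / (45 + 1) = 26/46 ≈ 0.565.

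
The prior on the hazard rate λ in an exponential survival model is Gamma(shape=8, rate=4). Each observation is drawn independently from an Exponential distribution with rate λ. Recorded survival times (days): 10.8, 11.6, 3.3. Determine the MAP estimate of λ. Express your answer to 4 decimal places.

λ̂_MAP = 0.3367

The Exponential(rate=λ) likelihood is ∝ λ^n e^(−λΣtᵢ). Here n = 3 and Σtᵢ = 10.8 + 11.6 + 3.3 = 25.7.
Posterior ∝ λ^7e^(−4λ) · λ^3e^(−25.7λ) = λ^10e^(−29.7λ), i.e. Gamma(11, 29.7).
Mode = (a−1)/b = 10/29.7 ≈ 0.3367.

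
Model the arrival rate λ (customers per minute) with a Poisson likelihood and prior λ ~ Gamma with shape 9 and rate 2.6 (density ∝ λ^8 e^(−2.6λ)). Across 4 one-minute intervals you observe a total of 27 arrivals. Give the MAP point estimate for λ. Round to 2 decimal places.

Σxᵢ = 27, n = 4.
Posterior ∝ λ^8e^(−2.6λ) · λ^27e^(−4λ) = λ^35e^(−6.6λ), i.e. Gamma(shape=36, rate=6.6).
The mode of a Gamma(a, b) with a ≥ 1 (shape–rate) is (a−1)/b = 35/6.6 ≈ 5.30.

λ̂_MAP = 5.30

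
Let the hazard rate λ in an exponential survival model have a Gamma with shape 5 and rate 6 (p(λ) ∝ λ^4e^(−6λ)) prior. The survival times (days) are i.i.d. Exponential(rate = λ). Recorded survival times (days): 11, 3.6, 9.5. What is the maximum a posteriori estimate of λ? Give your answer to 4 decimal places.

λ̂_MAP = 0.2326

The Exponential(rate=λ) likelihood is ∝ λ^n e^(−λΣtᵢ). Here n = 3 and Σtᵢ = 11 + 3.6 + 9.5 = 24.1.
Posterior ∝ λ^4e^(−6λ) · λ^3e^(−24.1λ) = λ^7e^(−30.1λ), i.e. Gamma(8, 30.1).
Mode = (a−1)/b = 7/30.1 ≈ 0.2326.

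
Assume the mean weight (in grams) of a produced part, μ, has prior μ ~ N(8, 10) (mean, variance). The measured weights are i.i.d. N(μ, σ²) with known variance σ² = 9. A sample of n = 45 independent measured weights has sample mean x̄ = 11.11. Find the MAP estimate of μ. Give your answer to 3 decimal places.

μ̂_MAP = 11.049

n = 45, x̄ = 11.11.
For a Normal prior and Normal likelihood with known variance, the posterior is Normal; its mode equals its mean, the precision-weighted average.
Prior precision 1/σ₀² = 1/10 = 0.1; data precision n/σ² = 45/9 = 5.
μ̂ = (0.1·8 + 5·11.11) / (0.1 + 5) = 56.35/5.1 = 1127/102 ≈ 11.049.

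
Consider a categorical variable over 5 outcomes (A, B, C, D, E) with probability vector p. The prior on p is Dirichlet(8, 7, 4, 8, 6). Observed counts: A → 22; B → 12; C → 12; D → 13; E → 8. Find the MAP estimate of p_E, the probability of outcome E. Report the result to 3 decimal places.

The posterior is Dirichlet(αᵢ + nᵢ) = Dirichlet(30, 19, 16, 21, 14).
For a Dirichlet(a₁,…,a_K) with all aᵢ > 1, the mode has j-th component (aⱼ − 1)/(Σaᵢ − K).
Here Σaᵢ = 100 and K = 5, so p_E = (14 − 1)/(100 − 5) = 13/95 ≈ 0.137.

MAP estimate of p_E = 0.137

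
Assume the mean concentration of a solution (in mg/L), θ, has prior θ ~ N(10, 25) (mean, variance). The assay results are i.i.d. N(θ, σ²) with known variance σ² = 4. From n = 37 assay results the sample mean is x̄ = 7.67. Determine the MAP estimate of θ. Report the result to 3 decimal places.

n = 37, x̄ = 7.67.
For a Normal prior and Normal likelihood with known variance, the posterior is Normal; its mode equals its mean, the precision-weighted average.
Prior precision 1/σ₀² = 1/25 = 0.04; data precision n/σ² = 37/4 = 9.25.
θ̂ = (0.04·10 + 9.25·7.67) / (0.04 + 9.25) = 71.3475/9.29 = 28539/3716 ≈ 7.680.

θ̂_MAP = 7.680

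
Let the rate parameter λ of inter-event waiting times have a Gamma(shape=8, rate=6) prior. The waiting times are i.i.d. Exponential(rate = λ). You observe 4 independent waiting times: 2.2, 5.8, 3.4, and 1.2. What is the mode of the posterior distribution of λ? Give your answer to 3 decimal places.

λ̂_MAP = 0.591

The Exponential(rate=λ) likelihood is ∝ λ^n e^(−λΣtᵢ). Here n = 4 and Σtᵢ = 2.2 + 5.8 + 3.4 + 1.2 = 12.6.
Posterior ∝ λ^7e^(−6λ) · λ^4e^(−12.6λ) = λ^11e^(−18.6λ), i.e. Gamma(12, 18.6).
Mode = (a−1)/b = 11/18.6 ≈ 0.591.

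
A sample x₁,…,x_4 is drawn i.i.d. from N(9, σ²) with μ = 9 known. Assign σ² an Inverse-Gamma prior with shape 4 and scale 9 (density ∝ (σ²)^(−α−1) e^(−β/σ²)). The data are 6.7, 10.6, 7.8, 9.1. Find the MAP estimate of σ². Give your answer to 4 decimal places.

σ̂²_MAP = 1.9500

Sum of squared deviations about the known mean: SS = (6.7−9)² + (10.6−9)² + (7.8−9)² + (9.1−9)² = 9.3.
The Normal likelihood contributes (σ²)^(−n/2) exp(−SS/(2σ²)), so the posterior is Inverse-Gamma(α + n/2, β + SS/2) = Inverse-Gamma(6, 13.65).
The mode of Inverse-Gamma(a, b) is b/(a+1) = 13.65/7 ≈ 1.9500.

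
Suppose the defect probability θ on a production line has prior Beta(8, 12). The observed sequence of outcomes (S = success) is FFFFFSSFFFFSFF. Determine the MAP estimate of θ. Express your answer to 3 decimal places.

θ̂_MAP = 0.313

Prior: Beta(8, 12).
Data: 3 successes in 14 trials (from the sequence). The binomial likelihood contributes θ^3(1−θ)^11, so the posterior is Beta(8+3, 12+11) = Beta(11, 23).
For Beta(a, b) with a, b > 1 the mode is (a−1)/(a+b−2) = 10/32 ≈ 0.313.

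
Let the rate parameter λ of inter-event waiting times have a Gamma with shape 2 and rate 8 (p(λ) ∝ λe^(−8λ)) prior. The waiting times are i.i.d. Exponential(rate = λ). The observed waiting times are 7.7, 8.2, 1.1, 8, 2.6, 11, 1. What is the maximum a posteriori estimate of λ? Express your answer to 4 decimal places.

λ̂_MAP = 0.1681

The Exponential(rate=λ) likelihood is ∝ λ^n e^(−λΣtᵢ). Here n = 7 and Σtᵢ = 7.7 + 8.2 + 1.1 + 8 + 2.6 + 11 + 1 = 39.6.
Posterior ∝ λe^(−8λ) · λ^7e^(−39.6λ) = λ^8e^(−47.6λ), i.e. Gamma(9, 47.6).
Mode = (a−1)/b = 8/47.6 ≈ 0.1681.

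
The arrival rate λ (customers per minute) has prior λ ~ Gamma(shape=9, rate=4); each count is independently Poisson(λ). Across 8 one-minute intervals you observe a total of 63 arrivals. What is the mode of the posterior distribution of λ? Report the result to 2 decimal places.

Σxᵢ = 63, n = 8.
Posterior ∝ λ^8e^(−4λ) · λ^63e^(−8λ) = λ^71e^(−12λ), i.e. Gamma(shape=72, rate=12).
The mode of a Gamma(a, b) with a ≥ 1 (shape–rate) is (a−1)/b = 71/12 ≈ 5.92.

λ̂_MAP = 5.92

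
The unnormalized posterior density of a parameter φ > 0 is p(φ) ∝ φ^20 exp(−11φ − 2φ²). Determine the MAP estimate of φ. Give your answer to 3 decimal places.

ℓ'(φ) = 20/φ − 11 − 4φ. Setting this to zero and multiplying by φ: 4φ² + 11φ − 20 = 0.
φ = (−11 + √(11² + 4·4·20)) / (2·4) = (−11 + √441) / 8 = (−11 + 21)/8 = 5/4.
ℓ''(φ) = −20/φ² − 4 < 0, confirming a maximum.

φ̂_MAP = 1.250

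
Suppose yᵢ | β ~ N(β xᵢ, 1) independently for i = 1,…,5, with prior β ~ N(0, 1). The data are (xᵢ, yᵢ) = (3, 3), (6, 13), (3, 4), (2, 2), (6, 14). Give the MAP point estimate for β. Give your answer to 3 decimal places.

log p(β | y) = −Σ(yᵢ − βxᵢ)²/(2·1) − β²/(2·1) + const.
Setting the derivative to zero: Σxᵢ(yᵢ − βxᵢ)/1 − β/1 = 0, so β = Σxᵢyᵢ / (Σxᵢ² + σ²/τ²).
Σxᵢyᵢ = 3·3 + 6·13 + 3·4 + 2·2 + 6·14 = 187; Σxᵢ² = 94; σ²/τ² = 1.
β̂_MAP = 187 / (94 + 1) = 187/95 ≈ 1.968.

β̂_MAP = 1.968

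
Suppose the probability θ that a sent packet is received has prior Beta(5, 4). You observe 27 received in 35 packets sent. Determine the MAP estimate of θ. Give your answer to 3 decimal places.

Prior: Beta(5, 4).
Data: 27 successes in 35 trials. The binomial likelihood contributes θ^27(1−θ)^8, so the posterior is Beta(5+27, 4+8) = Beta(32, 12).
For Beta(a, b) with a, b > 1 the mode is (a−1)/(a+b−2) = 31/42 ≈ 0.738.

θ̂_MAP = 0.738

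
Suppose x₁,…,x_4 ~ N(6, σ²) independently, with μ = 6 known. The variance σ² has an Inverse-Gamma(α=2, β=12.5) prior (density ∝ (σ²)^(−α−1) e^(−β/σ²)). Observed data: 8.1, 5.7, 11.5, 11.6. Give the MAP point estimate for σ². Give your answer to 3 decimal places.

Sum of squared deviations about the known mean: SS = (8.1−6)² + (5.7−6)² + (11.5−6)² + (11.6−6)² = 66.11.
The Normal likelihood contributes (σ²)^(−n/2) exp(−SS/(2σ²)), so the posterior is Inverse-Gamma(α + n/2, β + SS/2) = Inverse-Gamma(4, 45.555).
The mode of Inverse-Gamma(a, b) is b/(a+1) = 45.555/5 ≈ 9.111.

σ̂²_MAP = 9.111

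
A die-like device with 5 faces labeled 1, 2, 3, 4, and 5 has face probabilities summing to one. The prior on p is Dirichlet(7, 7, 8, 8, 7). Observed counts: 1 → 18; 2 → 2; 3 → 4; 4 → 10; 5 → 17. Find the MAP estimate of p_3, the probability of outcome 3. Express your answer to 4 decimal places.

MAP estimate: 0.1325

The posterior is Dirichlet(αᵢ + nᵢ) = Dirichlet(25, 9, 12, 18, 24).
For a Dirichlet(a₁,…,a_K) with all aᵢ > 1, the mode has j-th component (aⱼ − 1)/(Σaᵢ − K).
Here Σaᵢ = 88 and K = 5, so p_3 = (12 − 1)/(88 − 5) = 11/83 ≈ 0.1325.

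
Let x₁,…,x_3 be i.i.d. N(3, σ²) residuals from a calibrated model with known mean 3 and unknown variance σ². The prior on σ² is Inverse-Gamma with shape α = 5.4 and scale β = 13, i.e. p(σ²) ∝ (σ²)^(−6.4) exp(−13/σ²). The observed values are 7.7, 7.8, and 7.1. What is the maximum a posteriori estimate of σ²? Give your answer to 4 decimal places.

σ̂²_MAP = 5.5658

Sum of squared deviations about the known mean: SS = (7.7−3)² + (7.8−3)² + (7.1−3)² = 61.94.
The Normal likelihood contributes (σ²)^(−n/2) exp(−SS/(2σ²)), so the posterior is Inverse-Gamma(α + n/2, β + SS/2) = Inverse-Gamma(6.9, 43.97).
The mode of Inverse-Gamma(a, b) is b/(a+1) = 43.97/7.9 ≈ 5.5658.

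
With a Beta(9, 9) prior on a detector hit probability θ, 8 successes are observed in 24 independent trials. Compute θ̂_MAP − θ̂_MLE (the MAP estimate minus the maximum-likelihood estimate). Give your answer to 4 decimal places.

MAP − MLE = 0.0667

Posterior is Beta(17, 25); MAP = (17−1)/(42−2) = 16/40 ≈ 0.40000.
MLE ignores the prior: θ̂_MLE = k/n = 8/24 ≈ 0.33333.
Difference = 16/40 − 8/24 = 1/15 ≈ 0.0667.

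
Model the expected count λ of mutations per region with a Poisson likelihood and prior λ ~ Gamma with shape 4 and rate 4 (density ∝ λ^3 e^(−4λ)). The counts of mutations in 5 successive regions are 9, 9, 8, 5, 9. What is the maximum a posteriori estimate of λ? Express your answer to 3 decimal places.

Σxᵢ = 9+9+8+5+9 = 40, with n = 5.
Posterior ∝ λ^3e^(−4λ) · λ^40e^(−5λ) = λ^43e^(−9λ), i.e. Gamma(shape=44, rate=9).
The mode of a Gamma(a, b) with a ≥ 1 (shape–rate) is (a−1)/b = 43/9 ≈ 4.778.

λ̂_MAP = 4.778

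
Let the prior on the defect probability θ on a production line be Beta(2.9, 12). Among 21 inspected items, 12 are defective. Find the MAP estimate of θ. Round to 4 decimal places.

θ̂_MAP = 0.4100

Prior: Beta(2.9, 12).
Data: 12 successes in 21 trials. The binomial likelihood contributes θ^12(1−θ)^9, so the posterior is Beta(2.9+12, 12+9) = Beta(14.9, 21).
For Beta(a, b) with a, b > 1 the mode is (a−1)/(a+b−2) = 13.9/33.9 ≈ 0.4100.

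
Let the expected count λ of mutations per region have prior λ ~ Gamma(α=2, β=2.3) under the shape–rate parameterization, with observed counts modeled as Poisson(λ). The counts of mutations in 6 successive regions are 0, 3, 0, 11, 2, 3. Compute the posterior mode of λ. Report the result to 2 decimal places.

λ̂_MAP = 2.41

Σxᵢ = 0+3+0+11+2+3 = 19, with n = 6.
Posterior ∝ λe^(−2.3λ) · λ^19e^(−6λ) = λ^20e^(−8.3λ), i.e. Gamma(shape=21, rate=8.3).
The mode of a Gamma(a, b) with a ≥ 1 (shape–rate) is (a−1)/b = 20/8.3 ≈ 2.41.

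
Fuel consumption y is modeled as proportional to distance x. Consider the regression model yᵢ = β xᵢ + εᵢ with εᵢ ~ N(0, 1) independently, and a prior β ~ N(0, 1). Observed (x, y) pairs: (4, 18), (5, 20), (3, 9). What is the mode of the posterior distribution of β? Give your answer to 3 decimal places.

β̂_MAP = 3.902

log p(β | y) = −Σ(yᵢ − βxᵢ)²/(2·1) − β²/(2·1) + const.
Setting the derivative to zero: Σxᵢ(yᵢ − βxᵢ)/1 − β/1 = 0, so β = Σxᵢyᵢ / (Σxᵢ² + σ²/τ²).
Σxᵢyᵢ = 4·18 + 5·20 + 3·9 = 199; Σxᵢ² = 50; σ²/τ² = 1.
β̂_MAP = 199 / (50 + 1) = 199/51 ≈ 3.902.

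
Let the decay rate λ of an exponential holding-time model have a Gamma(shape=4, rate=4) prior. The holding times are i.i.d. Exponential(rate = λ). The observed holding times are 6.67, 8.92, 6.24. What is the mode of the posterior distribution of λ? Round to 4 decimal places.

The Exponential(rate=λ) likelihood is ∝ λ^n e^(−λΣtᵢ). Here n = 3 and Σtᵢ = 6.67 + 8.92 + 6.24 = 21.83.
Posterior ∝ λ^3e^(−4λ) · λ^3e^(−21.83λ) = λ^6e^(−25.83λ), i.e. Gamma(7, 25.83).
Mode = (a−1)/b = 6/25.83 ≈ 0.2323.

λ̂_MAP = 0.2323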